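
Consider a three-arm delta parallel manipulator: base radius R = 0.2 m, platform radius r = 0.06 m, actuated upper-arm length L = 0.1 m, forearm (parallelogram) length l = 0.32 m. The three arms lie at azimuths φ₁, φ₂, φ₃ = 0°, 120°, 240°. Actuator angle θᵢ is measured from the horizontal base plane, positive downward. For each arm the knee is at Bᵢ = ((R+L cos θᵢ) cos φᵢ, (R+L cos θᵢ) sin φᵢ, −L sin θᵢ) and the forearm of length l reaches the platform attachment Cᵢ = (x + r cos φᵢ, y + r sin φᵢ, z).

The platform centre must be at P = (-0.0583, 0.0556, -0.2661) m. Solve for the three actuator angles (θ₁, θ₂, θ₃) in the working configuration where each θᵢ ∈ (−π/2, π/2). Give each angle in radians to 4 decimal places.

θ₁ = 0.9596, θ₂ = -0.0875, θ₃ = 0.6977

arm 1 (φ=0.0°): x'=-0.0583, y'=0.0556
  A cos θ + B sin θ = C:  0.1983·cos θ + -0.2661·sin θ = -0.1041
  θ1 = atan2(B,A) + arccos(C/0.3319) = 0.9596
arm 2 (φ=120.0°): x'=0.0773, y'=0.0227
  e−x'=0.0627;  (l²−L²−(e−x')²−y'²−z²)/2L = 0.0857
  θ2 = atan2(B,A) + arccos(C/0.2734) = -0.0875
arm 3 (φ=240.0°): x'=-0.0190, y'=-0.0783
  A cos θ + B sin θ = C:  0.1590·cos θ + -0.2661·sin θ = -0.0491
  √(A²+B²)=0.3100;  θ3 = -1.0322+1.7299 ≈ 0.6977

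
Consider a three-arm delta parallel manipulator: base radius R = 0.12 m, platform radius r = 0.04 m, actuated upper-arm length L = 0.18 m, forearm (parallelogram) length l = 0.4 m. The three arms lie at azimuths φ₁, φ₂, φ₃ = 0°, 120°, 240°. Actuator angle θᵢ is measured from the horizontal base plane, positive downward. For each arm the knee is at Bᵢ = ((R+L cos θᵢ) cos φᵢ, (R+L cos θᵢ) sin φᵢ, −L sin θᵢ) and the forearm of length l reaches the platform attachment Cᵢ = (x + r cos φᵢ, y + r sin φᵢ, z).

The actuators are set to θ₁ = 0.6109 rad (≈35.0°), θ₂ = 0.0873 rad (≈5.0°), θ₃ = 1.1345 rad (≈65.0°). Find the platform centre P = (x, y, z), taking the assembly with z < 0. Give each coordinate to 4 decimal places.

(0.0134, 0.1835, -0.3870)

φ1=0.0°: virtual centre (0.2274, 0.0000, -0.1032), radius l
arm 2 at φ=120.0°: ρ2 = 0.2593;  O2 = (-0.1297, 0.2246, -0.0157)
arm 3 at φ=240.0°: ρ3 = 0.1561;  O3 = (-0.0780, -0.1352, -0.1631)
subtract pairs → two planes through P
plane₁₂: -0.7142x+0.4491y+0.1751z = 0.0051
Cramer: x(z) = 0.0080-0.0138z;  y(z) = 0.0241-0.4119z
into |P−O₁|² = l²: 1.1698z² + 0.1927z + -0.1006 = 0;  Δ = 0.5079;  z = -0.3870 or 0.2223 → z<0 root = -0.3870
x = 0.0134, y = 0.1835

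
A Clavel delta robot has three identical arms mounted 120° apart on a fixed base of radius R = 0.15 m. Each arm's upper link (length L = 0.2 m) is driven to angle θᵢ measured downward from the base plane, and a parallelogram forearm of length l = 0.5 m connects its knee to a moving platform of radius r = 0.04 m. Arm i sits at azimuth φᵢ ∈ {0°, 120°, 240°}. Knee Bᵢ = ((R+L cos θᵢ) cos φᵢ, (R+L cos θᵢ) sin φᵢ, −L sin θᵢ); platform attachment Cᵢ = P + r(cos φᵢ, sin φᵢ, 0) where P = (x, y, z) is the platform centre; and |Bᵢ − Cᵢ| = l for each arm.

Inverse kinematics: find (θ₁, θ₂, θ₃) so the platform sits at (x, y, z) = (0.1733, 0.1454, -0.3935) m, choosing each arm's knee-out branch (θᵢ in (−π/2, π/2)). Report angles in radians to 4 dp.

θ₁ = -0.3489, θ₂ = 0.1746, θ₃ = 0.9597

φ1=0.0° → target in arm frame (0.1733, 0.1454)
  A cos θ + B sin θ = C:  -0.0633·cos θ + -0.3935·sin θ = 0.0750
  θ1 = atan2(B,A) + arccos(C/0.3986) = -0.3489
φ2=120.0° → target in arm frame (0.0393, -0.2228)
  e−x'=0.0707;  (l²−L²−(e−x')²−y'²−z²)/2L = 0.0013
  θ2 = atan2(B,A) + arccos(C/0.3998) = 0.1746
rotate P by −φ3: (-0.2126, 0.0774, -0.3935)
  e−x'=0.3226;  (l²−L²−(e−x')²−y'²−z²)/2L = -0.1372
  γ=atan2(-0.3935,0.3226)=-0.8841;  ψ=arccos(-0.2697)=1.8438;  θ3=γ+ψ≈0.9597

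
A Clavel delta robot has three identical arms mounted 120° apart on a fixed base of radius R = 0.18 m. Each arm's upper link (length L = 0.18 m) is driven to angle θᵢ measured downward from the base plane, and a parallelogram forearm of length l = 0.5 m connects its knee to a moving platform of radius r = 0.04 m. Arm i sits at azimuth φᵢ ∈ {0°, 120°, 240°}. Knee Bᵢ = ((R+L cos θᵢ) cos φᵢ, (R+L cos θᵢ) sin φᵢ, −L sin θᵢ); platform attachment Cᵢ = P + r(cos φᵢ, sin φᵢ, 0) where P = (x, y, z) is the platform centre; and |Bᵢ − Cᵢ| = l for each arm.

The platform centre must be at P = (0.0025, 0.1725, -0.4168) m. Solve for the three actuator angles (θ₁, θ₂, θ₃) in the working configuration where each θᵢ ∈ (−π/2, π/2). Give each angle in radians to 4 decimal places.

θ₁ = 0.3489, θ₂ = -0.2617, θ₃ = 0.8725

arm 1 (φ=0.0°): x'=0.0025, y'=0.1725
  A=0.1375, B=-0.4168, C=(l²−L²−A²−y'²−z²)/(2L)=-0.0133
  θ1 = atan2(B,A) + arccos(C/0.4389) = 0.3489
φ2=120.0° → target in arm frame (0.1481, -0.0884)
  A cos θ + B sin θ = C:  -0.0081·cos θ + -0.4168·sin θ = 0.1000
  γ=atan2(-0.4168,-0.0081)=-1.5903;  ψ=arccos(0.2398)=1.3286;  θ2=γ+ψ≈-0.2617
rotate P by −φ3: (-0.1506, -0.0841, -0.4168)
  A=0.2906, B=-0.4168, C=(l²−L²−A²−y'²−z²)/(2L)=-0.1324
  θ3 = atan2(B,A) + arccos(C/0.5081) = 0.8725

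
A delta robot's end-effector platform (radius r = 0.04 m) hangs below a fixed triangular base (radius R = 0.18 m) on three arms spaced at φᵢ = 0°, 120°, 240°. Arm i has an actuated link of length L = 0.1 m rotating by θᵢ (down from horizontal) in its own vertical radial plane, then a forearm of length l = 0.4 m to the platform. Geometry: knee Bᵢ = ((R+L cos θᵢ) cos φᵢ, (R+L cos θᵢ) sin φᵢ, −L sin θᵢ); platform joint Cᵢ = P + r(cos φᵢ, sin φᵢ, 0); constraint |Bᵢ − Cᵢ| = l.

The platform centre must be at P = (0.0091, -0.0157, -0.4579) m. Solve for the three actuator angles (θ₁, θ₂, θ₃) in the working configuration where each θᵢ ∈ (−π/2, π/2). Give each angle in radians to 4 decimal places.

θ₁ = 1.2209, θ₂ = 1.3960, θ₃ = 1.2212

arm 1 (φ=0.0°): x'=0.0091, y'=-0.0157
  e−x'=0.1309;  (l²−L²−(e−x')²−y'²−z²)/2L = -0.3853
  θ1 = atan2(B,A) + arccos(C/0.4762) = 1.2209
rotate P by −φ2: (-0.0181, 0.0000, -0.4579)
  A cos θ + B sin θ = C:  0.1581·cos θ + -0.4579·sin θ = -0.4234
  γ=atan2(-0.4579,0.1581)=-1.2382;  ψ=arccos(-0.8740)=2.6342;  θ2=γ+ψ≈1.3960
arm 3 (φ=240.0°): x'=0.0090, y'=0.0157
  A=0.1310, B=-0.4579, C=(l²−L²−A²−y'²−z²)/(2L)=-0.3853
  γ=atan2(-0.4579,0.1310)=-1.2922;  ψ=arccos(-0.8091)=2.5134;  θ3=γ+ψ≈1.2212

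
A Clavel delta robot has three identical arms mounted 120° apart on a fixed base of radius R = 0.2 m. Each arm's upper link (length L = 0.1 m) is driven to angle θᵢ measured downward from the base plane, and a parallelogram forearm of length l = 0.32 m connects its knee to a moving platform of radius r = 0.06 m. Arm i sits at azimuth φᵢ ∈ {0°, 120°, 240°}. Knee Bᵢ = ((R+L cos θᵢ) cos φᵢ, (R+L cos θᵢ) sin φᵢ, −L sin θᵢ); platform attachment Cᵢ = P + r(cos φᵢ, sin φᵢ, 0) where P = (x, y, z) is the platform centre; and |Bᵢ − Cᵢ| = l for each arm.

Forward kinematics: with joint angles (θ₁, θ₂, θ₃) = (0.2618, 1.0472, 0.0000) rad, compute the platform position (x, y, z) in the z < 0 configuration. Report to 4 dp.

arm 1 at φ=0.0°: e+L cos θ1 = 0.2366;  O1 = (0.2366, 0.0000, -0.0259)
O2 = (0.1900·cos120.0°, 0.1900·sin120.0°, -0.0866) = (-0.0950, 0.1645, -0.0866)
O3 = (0.2400·cos240.0°, 0.2400·sin240.0°, 0.0000) = (-0.1200, -0.2078, 0.0000)
|O₂|²−|O₁|² = -0.0130;  |O₃|²−|O₁|² = 0.0010
linear system: -0.6632x+0.3291y = -0.0130−-0.1214z; -0.7132x+-0.4157y = 0.0010−0.0518z
Cramer: x(z) = 0.0100-0.0655z;  y(z) = -0.0195+0.2370z
quadratic in z: (1.0604)z²+(0.0722)z+(-0.0500)=0, √Δ=0.4662 → z ∈ {-0.2539, 0.1858}; z = -0.2539 (taking z<0)
x = 0.0266, y = -0.0796

(0.0266, -0.0796, -0.2539)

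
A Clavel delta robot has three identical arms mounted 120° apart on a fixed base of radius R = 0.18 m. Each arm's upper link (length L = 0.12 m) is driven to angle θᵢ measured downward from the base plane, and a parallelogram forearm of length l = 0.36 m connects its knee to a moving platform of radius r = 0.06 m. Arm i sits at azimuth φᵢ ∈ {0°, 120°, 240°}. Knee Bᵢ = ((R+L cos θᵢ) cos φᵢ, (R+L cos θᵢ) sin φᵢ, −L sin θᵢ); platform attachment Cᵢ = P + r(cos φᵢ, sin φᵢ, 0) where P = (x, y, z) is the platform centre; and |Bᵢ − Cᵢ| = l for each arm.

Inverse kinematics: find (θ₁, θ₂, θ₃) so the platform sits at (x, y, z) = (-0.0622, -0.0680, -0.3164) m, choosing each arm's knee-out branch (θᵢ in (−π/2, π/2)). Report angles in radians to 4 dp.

θ₁ = 0.7849, θ₂ = 0.6105, θ₃ = -0.0873

φ1=0.0° → target in arm frame (-0.0622, -0.0680)
  e−x'=0.1822;  (l²−L²−(e−x')²−y'²−z²)/2L = -0.0947
  γ=atan2(-0.3164,0.1822)=-1.0483;  ψ=arccos(-0.2594)=1.8332;  θ1=γ+ψ≈0.7849
rotate P by −φ2: (-0.0278, 0.0879, -0.3164)
  A=0.1478, B=-0.3164, C=(l²−L²−A²−y'²−z²)/(2L)=-0.0603
  γ=atan2(-0.3164,0.1478)=-1.1338;  ψ=arccos(-0.1727)=1.7443;  θ2=γ+ψ≈0.6105
rotate P by −φ3: (0.0900, -0.0199, -0.3164)
  e−x'=0.0300;  (l²−L²−(e−x')²−y'²−z²)/2L = 0.0575
  √(A²+B²)=0.3178;  θ3 = -1.4762+1.3889 ≈ -0.0873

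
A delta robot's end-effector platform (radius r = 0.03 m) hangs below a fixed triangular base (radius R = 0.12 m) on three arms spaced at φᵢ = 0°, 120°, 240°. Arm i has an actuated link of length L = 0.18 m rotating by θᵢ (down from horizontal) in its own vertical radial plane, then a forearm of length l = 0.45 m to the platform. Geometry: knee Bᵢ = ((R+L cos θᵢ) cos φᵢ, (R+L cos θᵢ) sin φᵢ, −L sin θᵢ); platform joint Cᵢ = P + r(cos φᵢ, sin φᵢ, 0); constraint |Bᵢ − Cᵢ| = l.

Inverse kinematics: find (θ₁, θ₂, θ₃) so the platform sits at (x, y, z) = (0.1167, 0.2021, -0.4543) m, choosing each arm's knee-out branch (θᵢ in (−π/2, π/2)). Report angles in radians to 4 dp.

rotate P by −φ1: (0.1167, 0.2021, -0.4543)
  A cos θ + B sin θ = C:  -0.0267·cos θ + -0.4543·sin θ = -0.2162
  √(A²+B²)=0.4551;  θ1 = -1.6295+2.0659 ≈ 0.4364
rotate P by −φ2: (0.1167, -0.2021, -0.4543)
  A cos θ + B sin θ = C:  -0.0267·cos θ + -0.4543·sin θ = -0.2163
  √(A²+B²)=0.4551;  θ2 = -1.6294+2.0660 ≈ 0.4365
φ3=240.0° → target in arm frame (-0.2334, 0.0000)
  A=0.3234, B=-0.4543, C=(l²−L²−A²−y'²−z²)/(2L)=-0.3913
  √(A²+B²)=0.5576;  θ3 = -0.9522+2.3485 ≈ 1.3963

θ₁ = 0.4364, θ₂ = 0.4365, θ₃ = 1.3963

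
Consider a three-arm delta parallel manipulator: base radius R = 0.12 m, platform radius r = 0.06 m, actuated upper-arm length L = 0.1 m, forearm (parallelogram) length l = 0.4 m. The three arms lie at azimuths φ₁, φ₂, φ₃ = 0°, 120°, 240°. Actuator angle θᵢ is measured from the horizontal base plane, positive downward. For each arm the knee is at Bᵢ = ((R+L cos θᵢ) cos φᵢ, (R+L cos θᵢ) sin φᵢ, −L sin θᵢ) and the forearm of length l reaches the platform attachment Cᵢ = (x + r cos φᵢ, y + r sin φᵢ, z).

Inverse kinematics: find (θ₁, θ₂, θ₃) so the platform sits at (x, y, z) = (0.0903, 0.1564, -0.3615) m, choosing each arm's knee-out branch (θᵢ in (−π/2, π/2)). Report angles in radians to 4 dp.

rotate P by −φ1: (0.0903, 0.1564, -0.3615)
  A cos θ + B sin θ = C:  -0.0303·cos θ + -0.3615·sin θ = -0.0303
  √(A²+B²)=0.3628;  θ1 = -1.6544+1.6544 ≈ 0.0000
rotate P by −φ2: (0.0903, -0.1564, -0.3615)
  A cos θ + B sin θ = C:  -0.0303·cos θ + -0.3615·sin θ = -0.0303
  √(A²+B²)=0.3628;  θ2 = -1.6544+1.6544 ≈ 0.0000
rotate P by −φ3: (-0.1806, 0.0000, -0.3615)
  A=0.2406, B=-0.3615, C=(l²−L²−A²−y'²−z²)/(2L)=-0.1928
  γ=atan2(-0.3615,0.2406)=-0.9836;  ψ=arccos(-0.4441)=2.0310;  θ3=γ+ψ≈1.0474

θ₁ = 0.0000, θ₂ = 0.0000, θ₃ = 1.0474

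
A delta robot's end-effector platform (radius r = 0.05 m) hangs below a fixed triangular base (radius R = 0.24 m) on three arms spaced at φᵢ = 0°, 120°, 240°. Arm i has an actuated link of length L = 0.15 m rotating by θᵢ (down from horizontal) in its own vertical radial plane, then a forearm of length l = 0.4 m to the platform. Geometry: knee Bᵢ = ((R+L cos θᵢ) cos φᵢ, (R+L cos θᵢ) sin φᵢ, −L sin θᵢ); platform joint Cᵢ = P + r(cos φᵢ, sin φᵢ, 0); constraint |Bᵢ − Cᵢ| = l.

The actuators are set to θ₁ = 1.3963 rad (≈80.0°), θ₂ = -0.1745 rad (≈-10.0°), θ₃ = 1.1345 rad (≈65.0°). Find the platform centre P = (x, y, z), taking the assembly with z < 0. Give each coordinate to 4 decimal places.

(-0.1139, 0.1277, -0.3343)

arm 1 at φ=0.0°: e+L cos θ1 = 0.2160;  centre 1 = (0.2160, 0.0000, -0.1477)
centre 2 = (0.3377·cos120.0°, 0.3377·sin120.0°, 0.0260) = (-0.1689, 0.2925, 0.0260)
arm 3 at φ=240.0°: e+L cos θ3 = 0.2534;  centre 3 = (-0.1267, -0.2194, -0.1359)
subtract pairs → two planes through P
[-0.7698 0.5850 0.3475]·P = 0.0462;  [-0.6855 -0.4389 0.0235]·P = 0.0142
det = 0.7388;  x = -0.0387+0.2251z,  y = 0.0281+-0.2979z
quadratic in z: (1.1394)z²+(0.1640)z+(-0.0725)=0, √Δ=0.5977 → z ∈ {-0.3343, 0.1903}; z = -0.3343 (taking z<0)
x = -0.1139, y = 0.1277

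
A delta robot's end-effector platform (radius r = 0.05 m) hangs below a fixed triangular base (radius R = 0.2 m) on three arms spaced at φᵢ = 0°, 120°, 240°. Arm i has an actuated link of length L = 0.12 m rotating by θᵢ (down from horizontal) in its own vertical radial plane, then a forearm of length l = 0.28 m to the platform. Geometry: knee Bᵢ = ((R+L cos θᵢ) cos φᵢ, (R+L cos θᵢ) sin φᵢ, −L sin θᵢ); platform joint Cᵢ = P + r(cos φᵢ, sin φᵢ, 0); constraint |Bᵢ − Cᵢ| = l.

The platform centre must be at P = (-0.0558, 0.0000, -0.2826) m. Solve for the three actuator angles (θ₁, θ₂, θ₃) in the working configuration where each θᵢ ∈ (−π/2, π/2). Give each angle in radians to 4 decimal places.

θ₁ = 1.3963, θ₂ = 0.8725, θ₃ = 0.8725

arm 1 (φ=0.0°): x'=-0.0558, y'=0.0000
  e−x'=0.2058;  (l²−L²−(e−x')²−y'²−z²)/2L = -0.2426
  γ=atan2(-0.2826,0.2058)=-0.9414;  ψ=arccos(-0.6939)=2.3376;  θ1=γ+ψ≈1.3963
rotate P by −φ2: (0.0279, 0.0483, -0.2826)
  A cos θ + B sin θ = C:  0.1221·cos θ + -0.2826·sin θ = -0.1379
  γ=atan2(-0.2826,0.1221)=-1.1630;  ψ=arccos(-0.4481)=2.0354;  θ2=γ+ψ≈0.8725
arm 3 (φ=240.0°): x'=0.0279, y'=-0.0483
  A cos θ + B sin θ = C:  0.1221·cos θ + -0.2826·sin θ = -0.1379
  γ=atan2(-0.2826,0.1221)=-1.1630;  ψ=arccos(-0.4481)=2.0354;  θ3=γ+ψ≈0.8725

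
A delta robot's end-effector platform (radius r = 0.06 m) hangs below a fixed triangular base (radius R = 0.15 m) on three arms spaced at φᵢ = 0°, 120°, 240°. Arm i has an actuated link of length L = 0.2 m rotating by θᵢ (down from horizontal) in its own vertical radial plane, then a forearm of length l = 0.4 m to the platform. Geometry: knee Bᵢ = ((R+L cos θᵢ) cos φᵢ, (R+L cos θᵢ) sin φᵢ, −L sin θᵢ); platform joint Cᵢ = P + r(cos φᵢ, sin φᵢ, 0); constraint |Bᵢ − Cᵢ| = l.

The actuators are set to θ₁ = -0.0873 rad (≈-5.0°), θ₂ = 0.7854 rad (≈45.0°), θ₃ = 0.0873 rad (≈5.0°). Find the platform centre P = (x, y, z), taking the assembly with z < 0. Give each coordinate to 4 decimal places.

arm 1 at φ=0.0°: ρ1 = 0.2892;  S1 = (0.2892, 0.0000, 0.0174)
arm 2 at φ=120.0°: ρ2 = 0.2314;  S2 = (-0.1157, 0.2004, -0.1414)
arm 3 at φ=240.0°: ρ3 = 0.2892;  S3 = (-0.1446, -0.2505, -0.0174)
|S₂|²−|S₁|² = -0.0104;  |S₃|²−|S₁|² = 0.0000
[-0.8099 0.4008 -0.3177]·P = -0.0104;  [-0.8677 -0.5010 -0.0698]·P = 0.0000
det = 0.7535;  x = 0.0069+-0.2483z,  y = -0.0120+0.2909z
quadratic in z: (1.1463)z²+(0.0984)z+(-0.0798)=0, √Δ=0.6130 → z ∈ {-0.3103, 0.2245}; z = -0.3103 (taking z<0)
x = 0.0840, y = -0.1022

(0.0840, -0.1022, -0.3103)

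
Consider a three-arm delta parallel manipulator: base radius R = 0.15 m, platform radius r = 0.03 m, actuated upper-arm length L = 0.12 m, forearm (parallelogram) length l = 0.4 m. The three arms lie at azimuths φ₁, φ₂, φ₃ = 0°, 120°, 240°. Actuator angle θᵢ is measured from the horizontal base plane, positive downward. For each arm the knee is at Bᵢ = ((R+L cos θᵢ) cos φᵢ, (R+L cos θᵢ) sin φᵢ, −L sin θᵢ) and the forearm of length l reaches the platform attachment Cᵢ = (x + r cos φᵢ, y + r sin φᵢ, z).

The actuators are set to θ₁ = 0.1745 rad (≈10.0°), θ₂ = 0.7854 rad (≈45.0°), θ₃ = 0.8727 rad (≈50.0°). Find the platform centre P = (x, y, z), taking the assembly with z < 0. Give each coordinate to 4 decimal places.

(0.0917, 0.0117, -0.3928)

S1 = (0.2382·cos0.0°, 0.2382·sin0.0°, -0.0208) = (0.2382, 0.0000, -0.0208)
φ2=120.0°: virtual centre (-0.1024, 0.1774, -0.0849), radius l
S3 = (0.1971·cos240.0°, 0.1971·sin240.0°, -0.0919) = (-0.0986, -0.1707, -0.0919)
subtract pairs → two planes through P
linear system: -0.6812x+0.3548y = -0.0080−-0.1280z; -0.6735x+-0.3414y = -0.0099−-0.1422z
det = 0.4716;  x = 0.0132+-0.1997z,  y = 0.0028+-0.0225z
sphere 1 gives Az²+Bz+C=0 with A=1.0404, B=0.1314, C=-0.1089;  B²−4AC=0.4706;  roots -0.3928, 0.2666;  negative root z = -0.3928
x = 0.0917, y = 0.0117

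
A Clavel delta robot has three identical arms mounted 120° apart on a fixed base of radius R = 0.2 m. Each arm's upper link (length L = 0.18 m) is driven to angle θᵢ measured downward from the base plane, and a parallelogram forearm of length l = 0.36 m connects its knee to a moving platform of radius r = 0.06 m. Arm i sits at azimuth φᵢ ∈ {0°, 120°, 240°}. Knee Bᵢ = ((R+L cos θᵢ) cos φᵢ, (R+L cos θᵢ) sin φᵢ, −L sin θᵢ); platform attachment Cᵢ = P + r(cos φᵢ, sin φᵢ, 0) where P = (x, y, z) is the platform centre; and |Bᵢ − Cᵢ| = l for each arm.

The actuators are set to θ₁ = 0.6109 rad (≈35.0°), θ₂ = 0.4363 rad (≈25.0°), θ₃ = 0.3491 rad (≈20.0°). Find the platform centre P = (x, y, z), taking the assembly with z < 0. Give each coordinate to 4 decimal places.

arm 1 at φ=0.0°: (R−r)+L cos θ1 = 0.2874;  centre 1 = (0.2874, 0.0000, -0.1032)
centre 2 = (0.3031·cos120.0°, 0.3031·sin120.0°, -0.0761) = (-0.1516, 0.2625, -0.0761)
centre 3 = (0.3091·cos240.0°, 0.3091·sin240.0°, -0.0616) = (-0.1546, -0.2677, -0.0616)
subtract pairs → two planes through P
linear system: -0.8780x+0.5251y = 0.0044−0.0544z; -0.8840x+-0.5355y = 0.0061−0.0834z
det = 0.9343;  x = -0.0059+0.0780z,  y = -0.0016+0.0269z
quadratic in z: (1.0068)z²+(0.1606)z+(-0.0329)=0, √Δ=0.3977 → z ∈ {-0.2773, 0.1177}; z = -0.2773 (taking z<0)
x = -0.0276, y = -0.0090

(-0.0276, -0.0090, -0.2773)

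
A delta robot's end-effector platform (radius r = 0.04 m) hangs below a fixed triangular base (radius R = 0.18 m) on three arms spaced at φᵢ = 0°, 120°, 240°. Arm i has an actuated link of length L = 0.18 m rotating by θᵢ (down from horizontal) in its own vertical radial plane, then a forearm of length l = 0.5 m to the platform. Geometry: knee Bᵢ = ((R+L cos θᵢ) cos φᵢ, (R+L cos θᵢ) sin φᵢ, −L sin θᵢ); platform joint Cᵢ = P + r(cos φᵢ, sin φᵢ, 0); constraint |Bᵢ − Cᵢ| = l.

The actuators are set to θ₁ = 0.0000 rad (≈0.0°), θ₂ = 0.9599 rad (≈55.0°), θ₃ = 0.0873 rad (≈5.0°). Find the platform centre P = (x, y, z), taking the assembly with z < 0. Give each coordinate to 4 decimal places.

(0.0971, -0.1440, -0.4238)

arm 1 at φ=0.0°: e+L cos θ1 = 0.3200;  centre 1 = (0.3200, 0.0000, 0.0000)
φ2=120.0°: virtual centre (-0.1216, 0.2107, -0.1474), radius l
centre 3 = (0.3193·cos240.0°, 0.3193·sin240.0°, -0.0157) = (-0.1597, -0.2765, -0.0157)
|centre ₂|²−|centre ₁|² = -0.0215;  |centre ₃|²−|centre ₁|² = -0.0002
plane₁₂: -0.8832x+0.4213y+-0.2949z = -0.0215
det = 0.8927;  x = 0.0134+-0.1975z,  y = -0.0229+0.2858z
quadratic in z: (1.1207)z²+(0.1080)z+(-0.1555)=0, √Δ=0.8418 → z ∈ {-0.4238, 0.3274}; z = -0.4238 (taking z<0)
x = 0.0971, y = -0.1440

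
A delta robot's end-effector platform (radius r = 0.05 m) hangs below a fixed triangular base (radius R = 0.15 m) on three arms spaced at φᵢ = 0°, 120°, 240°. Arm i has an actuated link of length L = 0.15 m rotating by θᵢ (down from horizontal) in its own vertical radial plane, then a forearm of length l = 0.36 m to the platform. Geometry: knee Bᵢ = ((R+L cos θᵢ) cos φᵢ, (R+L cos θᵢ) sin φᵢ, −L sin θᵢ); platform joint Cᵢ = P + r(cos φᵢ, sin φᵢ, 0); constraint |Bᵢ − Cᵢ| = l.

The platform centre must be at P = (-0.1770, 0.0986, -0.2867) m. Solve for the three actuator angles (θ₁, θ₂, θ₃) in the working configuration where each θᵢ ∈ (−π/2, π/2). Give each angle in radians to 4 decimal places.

θ₁ = 1.3088, θ₂ = -0.3496, θ₃ = 0.6109

rotate P by −φ1: (-0.1770, 0.0986, -0.2867)
  A=0.2770, B=-0.2867, C=(l²−L²−A²−y'²−z²)/(2L)=-0.2052
  θ1 = atan2(B,A) + arccos(C/0.3987) = 1.3088
arm 2 (φ=120.0°): x'=0.1739, y'=0.1040
  e−x'=-0.0739;  (l²−L²−(e−x')²−y'²−z²)/2L = 0.0288
  θ2 = atan2(B,A) + arccos(C/0.2961) = -0.3496
φ3=240.0° → target in arm frame (0.0031, -0.2026)
  e−x'=0.0969;  (l²−L²−(e−x')²−y'²−z²)/2L = -0.0851
  √(A²+B²)=0.3026;  θ3 = -1.2449+1.8558 ≈ 0.6109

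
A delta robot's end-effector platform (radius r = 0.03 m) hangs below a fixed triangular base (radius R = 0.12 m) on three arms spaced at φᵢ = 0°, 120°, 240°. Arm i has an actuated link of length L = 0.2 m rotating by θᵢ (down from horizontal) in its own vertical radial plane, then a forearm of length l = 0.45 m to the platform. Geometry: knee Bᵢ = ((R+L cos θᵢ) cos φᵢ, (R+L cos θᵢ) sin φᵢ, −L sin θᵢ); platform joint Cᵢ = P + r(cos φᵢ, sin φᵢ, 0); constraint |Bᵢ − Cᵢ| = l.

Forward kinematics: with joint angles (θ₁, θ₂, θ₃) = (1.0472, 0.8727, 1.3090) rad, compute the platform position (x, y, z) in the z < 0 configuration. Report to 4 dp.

(0.0148, 0.0977, -0.5760)

arm 1 at φ=0.0°: ρ1 = 0.1900;  centre 1 = (0.1900, 0.0000, -0.1732)
arm 2 at φ=120.0°: ρ2 = 0.2186;  centre 2 = (-0.1093, 0.1893, -0.1532)
centre 3 = (0.1418·cos240.0°, 0.1418·sin240.0°, -0.1932) = (-0.0709, -0.1228, -0.1932)
|centre ₂|²−|centre ₁|² = 0.0051;  |centre ₃|²−|centre ₁|² = -0.0087
linear system: -0.5986x+0.3785y = 0.0051−0.0400z; -0.5218x+-0.2455y = -0.0087−-0.0400z
Cramer: x(z) = 0.0059-0.0154z;  y(z) = 0.0229-0.1300z
sphere 1 gives Az²+Bz+C=0 with A=1.0171, B=0.3461, C=-0.1381;  B²−4AC=0.6816;  roots -0.5760, 0.2357;  negative root z = -0.5760
x = 0.0148, y = 0.0977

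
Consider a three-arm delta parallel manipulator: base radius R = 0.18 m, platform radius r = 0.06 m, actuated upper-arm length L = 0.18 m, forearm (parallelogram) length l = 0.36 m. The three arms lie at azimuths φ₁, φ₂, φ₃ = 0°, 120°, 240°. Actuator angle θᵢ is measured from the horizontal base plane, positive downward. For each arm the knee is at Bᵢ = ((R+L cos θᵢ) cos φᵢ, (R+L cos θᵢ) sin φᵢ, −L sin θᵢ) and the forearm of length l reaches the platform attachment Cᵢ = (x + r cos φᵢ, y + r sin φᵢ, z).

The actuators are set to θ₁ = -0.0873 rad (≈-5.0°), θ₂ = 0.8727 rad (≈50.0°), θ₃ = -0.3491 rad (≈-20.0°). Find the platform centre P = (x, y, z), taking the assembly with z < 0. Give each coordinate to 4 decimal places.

(0.0427, -0.1095, -0.2117)

arm 1 at φ=0.0°: ρ1 = 0.2993;  O1 = (0.2993, 0.0000, 0.0157)
O2 = (0.2357·cos120.0°, 0.2357·sin120.0°, -0.1379) = (-0.1178, 0.2041, -0.1379)
φ3=240.0°: virtual centre (-0.1446, -0.2504, 0.0616), radius l
|O₂|²−|O₁|² = -0.0153;  |O₃|²−|O₁|² = -0.0024
plane₁₂: -0.8343x+0.4082y+-0.3072z = -0.0153
det = 0.7803;  x = 0.0111+-0.1492z,  y = -0.0148+0.4476z
sphere 1 gives Az²+Bz+C=0 with A=1.2226, B=0.0414, C=-0.0461;  B²−4AC=0.2269;  roots -0.2117, 0.1779;  negative root z = -0.2117
x = 0.0427, y = -0.1095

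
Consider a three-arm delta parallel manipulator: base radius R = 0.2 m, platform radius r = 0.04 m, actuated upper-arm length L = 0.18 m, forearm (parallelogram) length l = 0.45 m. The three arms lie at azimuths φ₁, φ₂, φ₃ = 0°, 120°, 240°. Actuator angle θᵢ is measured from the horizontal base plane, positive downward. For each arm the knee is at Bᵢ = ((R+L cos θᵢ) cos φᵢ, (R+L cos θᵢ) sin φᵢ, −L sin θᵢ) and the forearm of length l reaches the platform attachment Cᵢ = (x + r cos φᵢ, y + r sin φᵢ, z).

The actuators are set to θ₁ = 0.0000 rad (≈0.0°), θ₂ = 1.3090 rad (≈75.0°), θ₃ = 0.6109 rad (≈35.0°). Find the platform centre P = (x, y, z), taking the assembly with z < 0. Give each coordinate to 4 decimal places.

S1 = (0.3400·cos0.0°, 0.3400·sin0.0°, 0.0000) = (0.3400, 0.0000, 0.0000)
S2 = (0.2066·cos120.0°, 0.2066·sin120.0°, -0.1739) = (-0.1033, 0.1789, -0.1739)
S3 = (0.3074·cos240.0°, 0.3074·sin240.0°, -0.1032) = (-0.1537, -0.2663, -0.1032)
subtract pairs → two planes through P
linear system: -0.8866x+0.3578y = -0.0427−-0.3477z; -0.9874x+-0.5325y = -0.0104−-0.2065z
det = 0.8254;  x = 0.0321+-0.3138z,  y = -0.0399+0.1942z
quadratic in z: (1.1362)z²+(0.1778)z+(-0.1061)=0, √Δ=0.7168 → z ∈ {-0.3937, 0.2372}; z = -0.3937 (taking z<0)
x = 0.1556, y = -0.1163

(0.1556, -0.1163, -0.3937)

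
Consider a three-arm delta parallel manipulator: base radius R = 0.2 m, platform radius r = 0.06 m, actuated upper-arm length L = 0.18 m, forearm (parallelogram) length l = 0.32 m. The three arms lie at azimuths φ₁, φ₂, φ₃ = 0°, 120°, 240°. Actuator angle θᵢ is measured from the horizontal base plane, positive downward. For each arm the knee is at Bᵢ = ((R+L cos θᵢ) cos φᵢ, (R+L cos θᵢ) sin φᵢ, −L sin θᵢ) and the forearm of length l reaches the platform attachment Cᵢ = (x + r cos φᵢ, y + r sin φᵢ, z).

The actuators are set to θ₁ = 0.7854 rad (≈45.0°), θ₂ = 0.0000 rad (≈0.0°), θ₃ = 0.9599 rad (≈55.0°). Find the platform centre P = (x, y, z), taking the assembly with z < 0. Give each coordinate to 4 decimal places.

arm 1 at φ=0.0°: ρ1 = 0.2673;  S1 = (0.2673, 0.0000, -0.1273)
S2 = (0.3200·cos120.0°, 0.3200·sin120.0°, 0.0000) = (-0.1600, 0.2771, 0.0000)
S3 = (0.2432·cos240.0°, 0.2432·sin240.0°, -0.1474) = (-0.1216, -0.2107, -0.1474)
eliminate P² terms by subtracting sphere 1 from 2 and 3
[-0.8546 0.5543 0.2546]·P = 0.0148;  [-0.7778 -0.4213 -0.0403]·P = -0.0067
Cramer: x(z) = -0.0031+0.1073z;  y(z) = 0.0218-0.2938z
sphere 1 gives Az²+Bz+C=0 with A=1.0979, B=0.1837, C=-0.0126;  B²−4AC=0.0891;  roots -0.2196, 0.0522;  negative root z = -0.2196
x = -0.0267, y = 0.0863

(-0.0267, 0.0863, -0.2196)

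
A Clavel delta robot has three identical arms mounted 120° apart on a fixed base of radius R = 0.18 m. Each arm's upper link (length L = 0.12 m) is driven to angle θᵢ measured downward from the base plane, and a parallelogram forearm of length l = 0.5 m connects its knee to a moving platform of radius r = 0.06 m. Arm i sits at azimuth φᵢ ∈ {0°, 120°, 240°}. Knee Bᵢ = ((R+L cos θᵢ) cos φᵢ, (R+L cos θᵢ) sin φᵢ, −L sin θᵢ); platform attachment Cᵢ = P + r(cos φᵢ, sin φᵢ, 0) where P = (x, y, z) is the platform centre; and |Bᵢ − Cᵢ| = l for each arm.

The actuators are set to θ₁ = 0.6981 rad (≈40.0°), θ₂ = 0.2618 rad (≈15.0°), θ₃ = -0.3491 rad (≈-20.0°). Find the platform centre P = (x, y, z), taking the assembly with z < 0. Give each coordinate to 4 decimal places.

arm 1 at φ=0.0°: (R−r)+L cos θ1 = 0.2119;  centre 1 = (0.2119, 0.0000, -0.0771)
centre 2 = (0.2359·cos120.0°, 0.2359·sin120.0°, -0.0311) = (-0.1180, 0.2043, -0.0311)
centre 3 = (0.2328·cos240.0°, 0.2328·sin240.0°, 0.0410) = (-0.1164, -0.2016, 0.0410)
|centre ₂|²−|centre ₁|² = 0.0058;  |centre ₃|²−|centre ₁|² = 0.0050
[-0.6598 0.4086 0.0921]·P = 0.0058;  [-0.6566 -0.4032 0.2364]·P = 0.0050
Cramer: x(z) = -0.0082+0.2503z;  y(z) = 0.0009+0.1786z
quadratic in z: (1.0945)z²+(0.0444)z+(-0.1956)=0, √Δ=0.9265 → z ∈ {-0.4435, 0.4029}; z = -0.4435 (taking z<0)
x = -0.1192, y = -0.0783

(-0.1192, -0.0783, -0.4435)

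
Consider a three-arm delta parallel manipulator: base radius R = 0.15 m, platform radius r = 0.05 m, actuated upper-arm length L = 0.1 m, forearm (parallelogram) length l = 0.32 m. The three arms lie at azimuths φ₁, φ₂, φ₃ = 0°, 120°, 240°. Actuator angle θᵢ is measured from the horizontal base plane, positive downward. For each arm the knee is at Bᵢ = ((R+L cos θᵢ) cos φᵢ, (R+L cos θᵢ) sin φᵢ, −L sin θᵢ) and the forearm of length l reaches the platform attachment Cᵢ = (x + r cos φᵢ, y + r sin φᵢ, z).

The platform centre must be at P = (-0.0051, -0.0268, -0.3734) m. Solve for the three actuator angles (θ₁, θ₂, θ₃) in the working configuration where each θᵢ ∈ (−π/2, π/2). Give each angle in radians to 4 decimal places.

θ₁ = 1.1343, θ₂ = 1.2213, θ₃ = 0.9592

arm 1 (φ=0.0°): x'=-0.0051, y'=-0.0268
  A=0.1051, B=-0.3734, C=(l²−L²−A²−y'²−z²)/(2L)=-0.2940
  θ1 = atan2(B,A) + arccos(C/0.3879) = 1.1343
arm 2 (φ=120.0°): x'=-0.0207, y'=0.0178
  A=0.1207, B=-0.3734, C=(l²−L²−A²−y'²−z²)/(2L)=-0.3095
  √(A²+B²)=0.3924;  θ2 = -1.2583+2.4796 ≈ 1.2213
φ3=240.0° → target in arm frame (0.0258, 0.0090)
  A=0.0742, B=-0.3734, C=(l²−L²−A²−y'²−z²)/(2L)=-0.2631
  √(A²+B²)=0.3807;  θ3 = -1.3745+2.3338 ≈ 0.9592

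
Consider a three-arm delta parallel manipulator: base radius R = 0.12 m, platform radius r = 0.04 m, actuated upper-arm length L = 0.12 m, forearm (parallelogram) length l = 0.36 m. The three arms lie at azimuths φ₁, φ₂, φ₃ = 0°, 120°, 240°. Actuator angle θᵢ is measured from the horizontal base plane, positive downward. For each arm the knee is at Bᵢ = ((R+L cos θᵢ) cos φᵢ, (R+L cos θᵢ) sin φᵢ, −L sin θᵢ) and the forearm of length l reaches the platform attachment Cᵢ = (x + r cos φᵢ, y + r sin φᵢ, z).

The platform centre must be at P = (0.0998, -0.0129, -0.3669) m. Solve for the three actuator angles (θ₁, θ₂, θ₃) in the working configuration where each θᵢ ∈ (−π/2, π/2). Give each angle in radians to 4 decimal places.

rotate P by −φ1: (0.0998, -0.0129, -0.3669)
  e−x'=-0.0198;  (l²−L²−(e−x')²−y'²−z²)/2L = -0.0832
  θ1 = atan2(B,A) + arccos(C/0.3674) = 0.1746
φ2=120.0° → target in arm frame (-0.0611, -0.0800)
  A cos θ + B sin θ = C:  0.1411·cos θ + -0.3669·sin θ = -0.1905
  γ=atan2(-0.3669,0.1411)=-1.2037;  ψ=arccos(-0.4846)=2.0767;  θ2=γ+ψ≈0.8729
φ3=240.0° → target in arm frame (-0.0387, 0.0929)
  e−x'=0.1187;  (l²−L²−(e−x')²−y'²−z²)/2L = -0.1756
  γ=atan2(-0.3669,0.1187)=-1.2578;  ψ=arccos(-0.4553)=2.0435;  θ3=γ+ψ≈0.7857

θ₁ = 0.1746, θ₂ = 0.8729, θ₃ = 0.7857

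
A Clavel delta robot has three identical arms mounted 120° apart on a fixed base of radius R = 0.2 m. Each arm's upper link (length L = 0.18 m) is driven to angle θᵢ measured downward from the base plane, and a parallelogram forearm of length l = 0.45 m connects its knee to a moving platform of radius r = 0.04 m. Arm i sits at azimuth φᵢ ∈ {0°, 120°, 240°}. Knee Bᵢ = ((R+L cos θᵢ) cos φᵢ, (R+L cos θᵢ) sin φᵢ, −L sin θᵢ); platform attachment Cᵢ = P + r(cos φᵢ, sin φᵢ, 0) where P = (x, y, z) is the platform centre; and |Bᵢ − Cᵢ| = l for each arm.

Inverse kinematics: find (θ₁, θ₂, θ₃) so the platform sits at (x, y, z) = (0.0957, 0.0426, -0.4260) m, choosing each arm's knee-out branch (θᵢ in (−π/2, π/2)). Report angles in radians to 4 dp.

θ₁ = 0.2617, θ₂ = 0.6983, θ₃ = 0.9598

rotate P by −φ1: (0.0957, 0.0426, -0.4260)
  A=0.0643, B=-0.4260, C=(l²−L²−A²−y'²−z²)/(2L)=-0.0481
  θ1 = atan2(B,A) + arccos(C/0.4308) = 0.2617
φ2=120.0° → target in arm frame (-0.0110, -0.1042)
  e−x'=0.1710;  (l²−L²−(e−x')²−y'²−z²)/2L = -0.1429
  √(A²+B²)=0.4590;  θ2 = -1.1892+1.8874 ≈ 0.6983
arm 3 (φ=240.0°): x'=-0.0847, y'=0.0616
  e−x'=0.2447;  (l²−L²−(e−x')²−y'²−z²)/2L = -0.2085
  γ=atan2(-0.4260,0.2447)=-1.0493;  ψ=arccos(-0.4244)=2.0091;  θ3=γ+ψ≈0.9598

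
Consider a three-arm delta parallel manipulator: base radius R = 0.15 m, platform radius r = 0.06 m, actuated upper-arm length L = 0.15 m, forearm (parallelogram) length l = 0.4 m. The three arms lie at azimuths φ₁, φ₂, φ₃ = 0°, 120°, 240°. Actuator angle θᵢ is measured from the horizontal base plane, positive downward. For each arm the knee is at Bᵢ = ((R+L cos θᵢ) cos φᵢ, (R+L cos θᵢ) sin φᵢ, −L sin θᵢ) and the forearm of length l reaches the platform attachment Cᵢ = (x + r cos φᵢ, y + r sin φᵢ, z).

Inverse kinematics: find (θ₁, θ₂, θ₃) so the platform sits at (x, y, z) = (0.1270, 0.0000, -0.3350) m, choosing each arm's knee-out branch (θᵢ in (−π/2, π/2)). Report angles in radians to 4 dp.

arm 1 (φ=0.0°): x'=0.1270, y'=0.0000
  A cos θ + B sin θ = C:  -0.0370·cos θ + -0.3350·sin θ = 0.0797
  γ=atan2(-0.3350,-0.0370)=-1.6808;  ψ=arccos(0.2364)=1.3321;  θ1=γ+ψ≈-0.3487
φ2=120.0° → target in arm frame (-0.0635, -0.1100)
  A=0.1535, B=-0.3350, C=(l²−L²−A²−y'²−z²)/(2L)=-0.0346
  √(A²+B²)=0.3685;  θ2 = -1.1411+1.6649 ≈ 0.5237
rotate P by −φ3: (-0.0635, 0.1100, -0.3350)
  A cos θ + B sin θ = C:  0.1535·cos θ + -0.3350·sin θ = -0.0346
  γ=atan2(-0.3350,0.1535)=-1.1411;  ψ=arccos(-0.0939)=1.6649;  θ3=γ+ψ≈0.5237

θ₁ = -0.3487, θ₂ = 0.5237, θ₃ = 0.5237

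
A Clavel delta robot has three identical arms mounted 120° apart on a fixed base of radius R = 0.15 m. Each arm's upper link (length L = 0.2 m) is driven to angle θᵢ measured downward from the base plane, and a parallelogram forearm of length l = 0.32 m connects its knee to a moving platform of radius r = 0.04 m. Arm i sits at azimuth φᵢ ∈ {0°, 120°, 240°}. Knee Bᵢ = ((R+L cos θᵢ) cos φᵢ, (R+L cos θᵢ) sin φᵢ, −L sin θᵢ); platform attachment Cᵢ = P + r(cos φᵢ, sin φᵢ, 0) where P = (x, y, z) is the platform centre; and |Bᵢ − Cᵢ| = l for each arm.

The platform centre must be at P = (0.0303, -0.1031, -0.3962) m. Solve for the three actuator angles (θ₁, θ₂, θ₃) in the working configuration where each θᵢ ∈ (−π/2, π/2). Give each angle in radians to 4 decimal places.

arm 1 (φ=0.0°): x'=0.0303, y'=-0.1031
  A cos θ + B sin θ = C:  0.0797·cos θ + -0.3962·sin θ = -0.2789
  √(A²+B²)=0.4041;  θ1 = -1.3723+2.3324 ≈ 0.9601
arm 2 (φ=120.0°): x'=-0.1044, y'=0.0253
  e−x'=0.2144;  (l²−L²−(e−x')²−y'²−z²)/2L = -0.3530
  θ2 = atan2(B,A) + arccos(C/0.4505) = 1.3964
rotate P by −φ3: (0.0741, 0.0778, -0.3962)
  A=0.0359, B=-0.3962, C=(l²−L²−A²−y'²−z²)/(2L)=-0.2548
  γ=atan2(-0.3962,0.0359)=-1.4805;  ψ=arccos(-0.6404)=2.2659;  θ3=γ+ψ≈0.7853

θ₁ = 0.9601, θ₂ = 1.3964, θ₃ = 0.7853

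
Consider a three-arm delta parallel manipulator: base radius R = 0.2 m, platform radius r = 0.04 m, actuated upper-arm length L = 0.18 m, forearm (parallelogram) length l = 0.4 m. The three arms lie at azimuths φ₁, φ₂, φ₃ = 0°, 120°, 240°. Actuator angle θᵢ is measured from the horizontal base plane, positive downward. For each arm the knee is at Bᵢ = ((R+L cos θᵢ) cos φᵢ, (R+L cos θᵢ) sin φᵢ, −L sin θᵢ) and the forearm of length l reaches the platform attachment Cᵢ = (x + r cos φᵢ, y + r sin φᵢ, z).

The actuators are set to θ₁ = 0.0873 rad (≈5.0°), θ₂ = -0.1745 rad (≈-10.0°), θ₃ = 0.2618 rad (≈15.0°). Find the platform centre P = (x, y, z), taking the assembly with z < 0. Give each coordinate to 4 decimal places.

(-0.0022, 0.0306, -0.2216)

arm 1 at φ=0.0°: ρ1 = 0.3393;  S1 = (0.3393, 0.0000, -0.0157)
φ2=120.0°: virtual centre (-0.1686, 0.2921, 0.0313), radius l
arm 3 at φ=240.0°: ρ3 = 0.3339;  S3 = (-0.1669, -0.2891, -0.0466)
|S₂|²−|S₁|² = -0.0007;  |S₃|²−|S₁|² = -0.0017
[-1.0159 0.5842 0.0939]·P = -0.0007;  [-1.0125 -0.5783 -0.0618]·P = -0.0017
Cramer: x(z) = 0.0012+0.0154z;  y(z) = 0.0009-0.1339z
sphere 1 gives Az²+Bz+C=0 with A=1.0182, B=0.0207, C=-0.0454;  B²−4AC=0.1854;  roots -0.2216, 0.2013;  negative root z = -0.2216
x = -0.0022, y = 0.0306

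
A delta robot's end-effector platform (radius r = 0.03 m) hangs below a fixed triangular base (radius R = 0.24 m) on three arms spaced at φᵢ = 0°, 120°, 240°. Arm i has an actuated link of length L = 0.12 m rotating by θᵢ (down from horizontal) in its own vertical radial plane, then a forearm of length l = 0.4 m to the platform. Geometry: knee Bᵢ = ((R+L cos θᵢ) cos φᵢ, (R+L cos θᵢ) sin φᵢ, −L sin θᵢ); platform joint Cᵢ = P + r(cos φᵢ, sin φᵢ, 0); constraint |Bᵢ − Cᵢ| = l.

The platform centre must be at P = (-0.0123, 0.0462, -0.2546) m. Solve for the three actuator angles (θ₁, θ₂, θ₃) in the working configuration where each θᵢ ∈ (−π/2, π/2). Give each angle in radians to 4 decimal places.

θ₁ = 0.3492, θ₂ = -0.2615, θ₃ = 0.5231

rotate P by −φ1: (-0.0123, 0.0462, -0.2546)
  A cos θ + B sin θ = C:  0.2223·cos θ + -0.2546·sin θ = 0.1218
  √(A²+B²)=0.3380;  θ1 = -0.8530+1.2022 ≈ 0.3492
rotate P by −φ2: (0.0462, -0.0124, -0.2546)
  A cos θ + B sin θ = C:  0.1638·cos θ + -0.2546·sin θ = 0.2241
  γ=atan2(-0.2546,0.1638)=-0.9990;  ψ=arccos(0.7401)=0.7375;  θ2=γ+ψ≈-0.2615
rotate P by −φ3: (-0.0339, -0.0338, -0.2546)
  A=0.2439, B=-0.2546, C=(l²−L²−A²−y'²−z²)/(2L)=0.0840
  γ=atan2(-0.2546,0.2439)=-0.8069;  ψ=arccos(0.2384)=1.3301;  θ3=γ+ψ≈0.5231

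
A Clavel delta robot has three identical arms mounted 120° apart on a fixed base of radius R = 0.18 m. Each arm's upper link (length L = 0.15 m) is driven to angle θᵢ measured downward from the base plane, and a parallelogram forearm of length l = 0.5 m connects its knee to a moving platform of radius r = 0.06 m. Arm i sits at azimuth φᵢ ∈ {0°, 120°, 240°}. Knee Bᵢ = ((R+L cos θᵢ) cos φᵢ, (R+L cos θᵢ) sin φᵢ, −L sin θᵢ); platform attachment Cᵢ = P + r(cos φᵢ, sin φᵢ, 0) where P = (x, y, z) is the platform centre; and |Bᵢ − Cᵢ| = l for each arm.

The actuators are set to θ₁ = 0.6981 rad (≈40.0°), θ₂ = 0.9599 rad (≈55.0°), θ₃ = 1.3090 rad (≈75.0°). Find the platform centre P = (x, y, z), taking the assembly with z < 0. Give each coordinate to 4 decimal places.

(0.0889, 0.0643, -0.5703)

φ1=0.0°: virtual centre (0.2349, 0.0000, -0.0964), radius l
arm 2 at φ=120.0°: (R−r)+L cos θ2 = 0.2060;  S2 = (-0.1030, 0.1784, -0.1229)
φ3=240.0°: virtual centre (-0.0794, -0.1375, -0.1449), radius l
eliminate P² terms by subtracting sphere 1 from 2 and 3
linear system: -0.6759x+0.3569y = -0.0069−-0.0529z; -0.6286x+-0.2751y = -0.0183−-0.0969z
det = 0.4103;  x = 0.0205+-0.1198z,  y = 0.0195+-0.0786z
quadratic in z: (1.0205)z²+(0.2411)z+(-0.1944)=0, √Δ=0.9228 → z ∈ {-0.5703, 0.3340}; z = -0.5703 (taking z<0)
x = 0.0889, y = 0.0643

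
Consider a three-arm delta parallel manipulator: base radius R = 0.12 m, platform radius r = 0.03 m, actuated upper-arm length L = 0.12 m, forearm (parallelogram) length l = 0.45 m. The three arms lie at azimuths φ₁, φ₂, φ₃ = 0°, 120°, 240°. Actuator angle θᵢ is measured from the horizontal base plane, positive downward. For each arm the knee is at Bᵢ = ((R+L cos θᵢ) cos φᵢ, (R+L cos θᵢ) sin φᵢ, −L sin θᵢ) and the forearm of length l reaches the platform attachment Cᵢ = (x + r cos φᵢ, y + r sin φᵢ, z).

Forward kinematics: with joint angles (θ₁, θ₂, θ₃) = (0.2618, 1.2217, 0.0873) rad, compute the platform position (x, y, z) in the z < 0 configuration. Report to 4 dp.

S1 = (0.2059·cos0.0°, 0.2059·sin0.0°, -0.0311) = (0.2059, 0.0000, -0.0311)
arm 2 at φ=120.0°: e+L cos θ2 = 0.1310;  S2 = (-0.0655, 0.1135, -0.1128)
arm 3 at φ=240.0°: e+L cos θ3 = 0.2095;  S3 = (-0.1048, -0.1815, -0.0105)
|S₂|²−|S₁|² = -0.0135;  |S₃|²−|S₁|² = 0.0007
plane₁₂: -0.5429x+0.2270y+-0.1634z = -0.0135
det = 0.3381;  x = 0.0140+-0.1478z,  y = -0.0258+0.3665z
sphere 1 gives Az²+Bz+C=0 with A=1.1562, B=0.0999, C=-0.1640;  B²−4AC=0.7686;  roots -0.4224, 0.3360;  negative root z = -0.4224
x = 0.0764, y = -0.1806

(0.0764, -0.1806, -0.4224)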